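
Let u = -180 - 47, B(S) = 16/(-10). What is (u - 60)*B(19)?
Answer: 2296/5 ≈ 459.20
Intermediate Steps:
B(S) = -8/5 (B(S) = 16*(-1/10) = -8/5)
u = -227
(u - 60)*B(19) = (-227 - 60)*(-8/5) = -287*(-8/5) = 2296/5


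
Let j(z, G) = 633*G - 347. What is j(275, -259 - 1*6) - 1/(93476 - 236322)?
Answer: -24011269831/142846 ≈ -1.6809e+5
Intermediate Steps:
j(z, G) = -347 + 633*G
j(275, -259 - 1*6) - 1/(93476 - 236322) = (-347 + 633*(-259 - 1*6)) - 1/(93476 - 236322) = (-347 + 633*(-259 - 6)) - 1/(-142846) = (-347 + 633*(-265)) - 1*(-1/142846) = (-347 - 167745) + 1/142846 = -168092 + 1/142846 = -24011269831/142846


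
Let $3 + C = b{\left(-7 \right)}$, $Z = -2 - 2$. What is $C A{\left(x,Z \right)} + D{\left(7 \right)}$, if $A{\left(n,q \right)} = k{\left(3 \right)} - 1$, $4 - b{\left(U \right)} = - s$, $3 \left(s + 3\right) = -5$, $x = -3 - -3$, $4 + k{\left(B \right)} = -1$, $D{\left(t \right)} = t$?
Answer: $29$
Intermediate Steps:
$k{\left(B \right)} = -5$ ($k{\left(B \right)} = -4 - 1 = -5$)
$x = 0$ ($x = -3 + 3 = 0$)
$s = - \frac{14}{3}$ ($s = -3 + \frac{1}{3} \left(-5\right) = -3 - \frac{5}{3} = - \frac{14}{3} \approx -4.6667$)
$Z = -4$ ($Z = -2 - 2 = -4$)
$b{\left(U \right)} = - \frac{2}{3}$ ($b{\left(U \right)} = 4 - \left(-1\right) \left(- \frac{14}{3}\right) = 4 - \frac{14}{3} = - \frac{2}{3}$)
$A{\left(n,q \right)} = -6$ ($A{\left(n,q \right)} = -5 - 1 = -6$)
$C = - \frac{11}{3}$ ($C = -3 - \frac{2}{3} = - \frac{11}{3} \approx -3.6667$)
$C A{\left(x,Z \right)} + D{\left(7 \right)} = \left(- \frac{11}{3}\right) \left(-6\right) + 7 = 22 + 7 = 29$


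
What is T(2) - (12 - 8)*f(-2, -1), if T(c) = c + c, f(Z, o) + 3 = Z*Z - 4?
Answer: 16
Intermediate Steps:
f(Z, o) = -7 + Z² (f(Z, o) = -3 + (Z*Z - 4) = -3 + (Z² - 4) = -3 + (-4 + Z²) = -7 + Z²)
T(c) = 2*c
T(2) - (12 - 8)*f(-2, -1) = 2*2 - (12 - 8)*(-7 + (-2)²) = 4 - 4*(-7 + 4) = 4 - 4*(-3) = 4 - 1*(-12) = 4 + 12 = 16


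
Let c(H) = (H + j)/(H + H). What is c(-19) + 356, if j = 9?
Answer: 6769/19 ≈ 356.26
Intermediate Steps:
c(H) = (9 + H)/(2*H) (c(H) = (H + 9)/(H + H) = (9 + H)/((2*H)) = (9 + H)*(1/(2*H)) = (9 + H)/(2*H))
c(-19) + 356 = (1/2)*(9 - 19)/(-19) + 356 = (1/2)*(-1/19)*(-10) + 356 = 5/19 + 356 = 6769/19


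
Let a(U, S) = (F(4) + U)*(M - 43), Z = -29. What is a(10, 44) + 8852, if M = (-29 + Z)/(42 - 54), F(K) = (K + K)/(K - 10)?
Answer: 76691/9 ≈ 8521.2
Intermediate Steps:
F(K) = 2*K/(-10 + K) (F(K) = (2*K)/(-10 + K) = 2*K/(-10 + K))
M = 29/6 (M = (-29 - 29)/(42 - 54) = -58/(-12) = -58*(-1/12) = 29/6 ≈ 4.8333)
a(U, S) = 458/9 - 229*U/6 (a(U, S) = (2*4/(-10 + 4) + U)*(29/6 - 43) = (2*4/(-6) + U)*(-229/6) = (2*4*(-⅙) + U)*(-229/6) = (-4/3 + U)*(-229/6) = 458/9 - 229*U/6)
a(10, 44) + 8852 = (458/9 - 229/6*10) + 8852 = (458/9 - 1145/3) + 8852 = -2977/9 + 8852 = 76691/9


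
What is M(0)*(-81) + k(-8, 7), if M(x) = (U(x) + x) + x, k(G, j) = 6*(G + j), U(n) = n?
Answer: -6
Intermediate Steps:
k(G, j) = 6*G + 6*j
M(x) = 3*x (M(x) = (x + x) + x = 2*x + x = 3*x)
M(0)*(-81) + k(-8, 7) = (3*0)*(-81) + (6*(-8) + 6*7) = 0*(-81) + (-48 + 42) = 0 - 6 = -6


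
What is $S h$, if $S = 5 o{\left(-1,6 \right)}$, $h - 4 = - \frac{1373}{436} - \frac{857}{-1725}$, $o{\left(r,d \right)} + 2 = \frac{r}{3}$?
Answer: $- \frac{7095389}{451260} \approx -15.724$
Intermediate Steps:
$o{\left(r,d \right)} = -2 + \frac{r}{3}$
$h = \frac{1013627}{752100}$ ($h = 4 - \left(- \frac{857}{1725} + \frac{1373}{436}\right) = 4 - \frac{1994773}{752100} = \frac{1013627}{752100} \approx 1.3477$)
$S = - \frac{35}{3}$ ($S = 5 \left(-2 + \frac{1}{3} \left(-1\right)\right) = 5 \left(-2 - \frac{1}{3}\right) = 5 \left(- \frac{7}{3}\right) = - \frac{35}{3} \approx -11.667$)
$S h = \left(- \frac{35}{3}\right) \frac{1013627}{752100} = - \frac{7095389}{451260}$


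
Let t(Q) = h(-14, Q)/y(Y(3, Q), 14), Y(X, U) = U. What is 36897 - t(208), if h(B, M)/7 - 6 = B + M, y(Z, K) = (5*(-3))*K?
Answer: 110711/3 ≈ 36904.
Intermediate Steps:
y(Z, K) = -15*K
h(B, M) = 42 + 7*B + 7*M (h(B, M) = 42 + 7*(B + M) = 42 + (7*B + 7*M) = 42 + 7*B + 7*M)
t(Q) = 4/15 - Q/30 (t(Q) = (42 + 7*(-14) + 7*Q)/((-15*14)) = (42 - 98 + 7*Q)/(-210) = (-56 + 7*Q)*(-1/210) = 4/15 - Q/30)
36897 - t(208) = 36897 - (4/15 - 1/30*208) = 36897 - (4/15 - 104/15) = 36897 - 1*(-20/3) = 36897 + 20/3 = 110711/3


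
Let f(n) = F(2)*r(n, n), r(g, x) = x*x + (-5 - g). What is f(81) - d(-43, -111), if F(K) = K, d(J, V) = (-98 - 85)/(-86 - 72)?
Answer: 2045917/158 ≈ 12949.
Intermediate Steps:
r(g, x) = -5 + x**2 - g (r(g, x) = x**2 + (-5 - g) = -5 + x**2 - g)
d(J, V) = 183/158 (d(J, V) = -183/(-158) = -183*(-1/158) = 183/158)
f(n) = -10 - 2*n + 2*n**2 (f(n) = 2*(-5 + n**2 - n) = -10 - 2*n + 2*n**2)
f(81) - d(-43, -111) = (-10 - 2*81 + 2*81**2) - 1*183/158 = (-10 - 162 + 2*6561) - 183/158 = (-10 - 162 + 13122) - 183/158 = 12950 - 183/158 = 2045917/158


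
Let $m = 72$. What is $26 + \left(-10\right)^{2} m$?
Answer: $7226$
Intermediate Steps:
$26 + \left(-10\right)^{2} m = 26 + \left(-10\right)^{2} \cdot 72 = 26 + 100 \cdot 72 = 26 + 7200 = 7226$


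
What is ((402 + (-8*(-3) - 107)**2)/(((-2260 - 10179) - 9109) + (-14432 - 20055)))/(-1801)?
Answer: 7291/100919035 ≈ 7.2246e-5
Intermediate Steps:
((402 + (-8*(-3) - 107)**2)/(((-2260 - 10179) - 9109) + (-14432 - 20055)))/(-1801) = ((402 + (24 - 107)**2)/((-12439 - 9109) - 34487))*(-1/1801) = ((402 + (-83)**2)/(-21548 - 34487))*(-1/1801) = ((402 + 6889)/(-56035))*(-1/1801) = (7291*(-1/56035))*(-1/1801) = -7291/56035*(-1/1801) = 7291/100919035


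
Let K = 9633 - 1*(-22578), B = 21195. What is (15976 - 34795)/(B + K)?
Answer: -697/1978 ≈ -0.35238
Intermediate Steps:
K = 32211 (K = 9633 + 22578 = 32211)
(15976 - 34795)/(B + K) = (15976 - 34795)/(21195 + 32211) = -18819/53406 = -18819*1/53406 = -697/1978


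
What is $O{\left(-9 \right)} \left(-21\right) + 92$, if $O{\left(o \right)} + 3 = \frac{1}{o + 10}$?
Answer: $134$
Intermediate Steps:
$O{\left(o \right)} = -3 + \frac{1}{10 + o}$ ($O{\left(o \right)} = -3 + \frac{1}{o + 10} = -3 + \frac{1}{10 + o}$)
$O{\left(-9 \right)} \left(-21\right) + 92 = \frac{-29 - -27}{10 - 9} \left(-21\right) + 92 = \frac{-29 + 27}{1} \left(-21\right) + 92 = 1 \left(-2\right) \left(-21\right) + 92 = \left(-2\right) \left(-21\right) + 92 = 42 + 92 = 134$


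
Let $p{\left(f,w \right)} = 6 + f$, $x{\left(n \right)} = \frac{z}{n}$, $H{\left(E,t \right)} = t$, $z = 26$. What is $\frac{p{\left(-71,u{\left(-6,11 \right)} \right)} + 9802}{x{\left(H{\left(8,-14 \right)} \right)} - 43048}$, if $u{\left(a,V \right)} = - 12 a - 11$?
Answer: $- \frac{68159}{301349} \approx -0.22618$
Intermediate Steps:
$x{\left(n \right)} = \frac{26}{n}$
$u{\left(a,V \right)} = -11 - 12 a$
$\frac{p{\left(-71,u{\left(-6,11 \right)} \right)} + 9802}{x{\left(H{\left(8,-14 \right)} \right)} - 43048} = \frac{\left(6 - 71\right) + 9802}{\frac{26}{-14} - 43048} = \frac{-65 + 9802}{26 \left(- \frac{1}{14}\right) - 43048} = \frac{9737}{- \frac{13}{7} - 43048} = \frac{9737}{- \frac{301349}{7}} = 9737 \left(- \frac{7}{301349}\right) = - \frac{68159}{301349}$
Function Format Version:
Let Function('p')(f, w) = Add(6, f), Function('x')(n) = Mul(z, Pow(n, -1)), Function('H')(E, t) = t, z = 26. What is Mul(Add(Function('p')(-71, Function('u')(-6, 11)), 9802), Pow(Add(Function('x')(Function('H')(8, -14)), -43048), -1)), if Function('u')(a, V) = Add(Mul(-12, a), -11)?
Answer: Rational(-68159, 301349) ≈ -0.22618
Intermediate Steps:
Function('x')(n) = Mul(26, Pow(n, -1))
Function('u')(a, V) = Add(-11, Mul(-12, a))
Mul(Add(Function('p')(-71, Function('u')(-6, 11)), 9802), Pow(Add(Function('x')(Function('H')(8, -14)), -43048), -1)) = Mul(Add(Add(6, -71), 9802), Pow(Add(Mul(26, Pow(-14, -1)), -43048), -1)) = Mul(Add(-65, 9802), Pow(Add(Mul(26, Rational(-1, 14)), -43048), -1)) = Mul(9737, Pow(Add(Rational(-13, 7), -43048), -1)) = Mul(9737, Pow(Rational(-301349, 7), -1)) = Mul(9737, Rational(-7, 301349)) = Rational(-68159, 301349)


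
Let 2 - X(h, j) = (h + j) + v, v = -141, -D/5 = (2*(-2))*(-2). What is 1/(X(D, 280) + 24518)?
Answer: 1/24421 ≈ 4.0948e-5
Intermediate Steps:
D = -40 (D = -5*2*(-2)*(-2) = -(-20)*(-2) = -5*8 = -40)
X(h, j) = 143 - h - j (X(h, j) = 2 - ((h + j) - 141) = 2 - (-141 + h + j) = 2 + (141 - h - j) = 143 - h - j)
1/(X(D, 280) + 24518) = 1/((143 - 1*(-40) - 1*280) + 24518) = 1/((143 + 40 - 280) + 24518) = 1/(-97 + 24518) = 1/24421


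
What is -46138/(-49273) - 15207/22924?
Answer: 308373001/1129534252 ≈ 0.27301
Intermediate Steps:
-46138/(-49273) - 15207/22924 = -46138*(-1/49273) - 15207*1/22924 = 46138/49273 - 15207/22924 = 308373001/1129534252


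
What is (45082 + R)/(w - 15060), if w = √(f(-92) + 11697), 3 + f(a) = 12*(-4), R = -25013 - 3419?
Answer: -4643500/4199851 - 925*√1294/4199851 ≈ -1.1136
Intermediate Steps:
R = -28432
f(a) = -51 (f(a) = -3 + 12*(-4) = -3 - 48 = -51)
w = 3*√1294 (w = √(-51 + 11697) = √11646 = 3*√1294 ≈ 107.92)
(45082 + R)/(w - 15060) = (45082 - 28432)/(3*√1294 - 15060) = 16650/(-15060 + 3*√1294)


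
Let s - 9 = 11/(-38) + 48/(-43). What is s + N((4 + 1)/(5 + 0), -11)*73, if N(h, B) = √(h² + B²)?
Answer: 12409/1634 + 73*√122 ≈ 813.91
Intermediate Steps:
N(h, B) = √(B² + h²)
s = 12409/1634 (s = 9 + (11/(-38) + 48/(-43)) = 9 + (11*(-1/38) + 48*(-1/43)) = 9 + (-11/38 - 48/43) = 9 - 2297/1634 = 12409/1634 ≈ 7.5942)
s + N((4 + 1)/(5 + 0), -11)*73 = 12409/1634 + √((-11)² + ((4 + 1)/(5 + 0))²)*73 = 12409/1634 + √(121 + (5/5)²)*73 = 12409/1634 + √(121 + (5*(⅕))²)*73 = 12409/1634 + √(121 + 1²)*73 = 12409/1634 + √(121 + 1)*73 = 12409/1634 + √122*73 = 12409/1634 + 73*√122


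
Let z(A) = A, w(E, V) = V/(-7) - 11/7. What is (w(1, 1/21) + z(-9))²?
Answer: 2418025/21609 ≈ 111.90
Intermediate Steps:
w(E, V) = -11/7 - V/7 (w(E, V) = V*(-⅐) - 11*⅐ = -V/7 - 11/7 = -11/7 - V/7)
(w(1, 1/21) + z(-9))² = ((-11/7 - ⅐/21) - 9)² = ((-11/7 - ⅐*1/21) - 9)² = ((-11/7 - 1/147) - 9)² = (-232/147 - 9)² = (-1555/147)² = 2418025/21609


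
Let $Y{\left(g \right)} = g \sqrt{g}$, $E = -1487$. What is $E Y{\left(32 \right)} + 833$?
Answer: $833 - 190336 \sqrt{2} \approx -2.6834 \cdot 10^{5}$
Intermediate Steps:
$Y{\left(g \right)} = g^{\frac{3}{2}}$
$E Y{\left(32 \right)} + 833 = - 1487 \cdot 32^{\frac{3}{2}} + 833 = - 1487 \cdot 128 \sqrt{2} + 833 = - 190336 \sqrt{2} + 833 = 833 - 190336 \sqrt{2}$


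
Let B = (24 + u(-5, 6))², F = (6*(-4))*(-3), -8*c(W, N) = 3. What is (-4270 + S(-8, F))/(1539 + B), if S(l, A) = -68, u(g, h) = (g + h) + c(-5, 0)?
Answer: -277632/137305 ≈ -2.0220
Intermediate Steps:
c(W, N) = -3/8 (c(W, N) = -⅛*3 = -3/8)
F = 72 (F = -24*(-3) = 72)
u(g, h) = -3/8 + g + h (u(g, h) = (g + h) - 3/8 = -3/8 + g + h)
B = 38809/64 (B = (24 + (-3/8 - 5 + 6))² = (24 + 5/8)² = (197/8)² = 38809/64 ≈ 606.39)
(-4270 + S(-8, F))/(1539 + B) = (-4270 - 68)/(1539 + 38809/64) = -4338/137305/64 = -4338*64/137305 = -277632/137305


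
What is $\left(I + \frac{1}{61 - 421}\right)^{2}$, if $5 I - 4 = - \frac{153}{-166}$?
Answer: $\frac{860190241}{892814400} \approx 0.96346$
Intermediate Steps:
$I = \frac{817}{830}$ ($I = \frac{4}{5} + \frac{\left(-153\right) \frac{1}{-166}}{5} = \frac{4}{5} + \frac{\left(-153\right) \left(- \frac{1}{166}\right)}{5} = \frac{4}{5} + \frac{1}{5} \cdot \frac{153}{166} = \frac{4}{5} + \frac{153}{830} = \frac{817}{830} \approx 0.98434$)
$\left(I + \frac{1}{61 - 421}\right)^{2} = \left(\frac{817}{830} + \frac{1}{61 - 421}\right)^{2} = \left(\frac{817}{830} + \frac{1}{-360}\right)^{2} = \left(\frac{817}{830} - \frac{1}{360}\right)^{2} = \left(\frac{29329}{29880}\right)^{2} = \frac{860190241}{892814400}$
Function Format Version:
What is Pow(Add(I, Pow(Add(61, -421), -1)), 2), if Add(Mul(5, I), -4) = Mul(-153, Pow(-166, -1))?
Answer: Rational(860190241, 892814400) ≈ 0.96346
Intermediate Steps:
I = Rational(817, 830) (I = Add(Rational(4, 5), Mul(Rational(1, 5), Mul(-153, Pow(-166, -1)))) = Add(Rational(4, 5), Mul(Rational(1, 5), Mul(-153, Rational(-1, 166)))) = Add(Rational(4, 5), Mul(Rational(1, 5), Rational(153, 166))) = Add(Rational(4, 5), Rational(153, 830)) = Rational(817, 830) ≈ 0.98434)
Pow(Add(I, Pow(Add(61, -421), -1)), 2) = Pow(Add(Rational(817, 830), Pow(Add(61, -421), -1)), 2) = Pow(Add(Rational(817, 830), Pow(-360, -1)), 2) = Pow(Add(Rational(817, 830), Rational(-1, 360)), 2) = Pow(Rational(29329, 29880), 2) = Rational(860190241, 892814400)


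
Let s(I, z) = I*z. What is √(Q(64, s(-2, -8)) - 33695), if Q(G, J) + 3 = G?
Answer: I*√33634 ≈ 183.4*I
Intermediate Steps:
Q(G, J) = -3 + G
√(Q(64, s(-2, -8)) - 33695) = √((-3 + 64) - 33695) = √(61 - 33695) = √(-33634) = I*√33634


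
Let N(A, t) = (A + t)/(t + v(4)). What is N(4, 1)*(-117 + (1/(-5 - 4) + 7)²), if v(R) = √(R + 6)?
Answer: 28165/729 - 28165*√10/729 ≈ -83.540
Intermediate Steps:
v(R) = √(6 + R)
N(A, t) = (A + t)/(t + √10) (N(A, t) = (A + t)/(t + √(6 + 4)) = (A + t)/(t + √10))
N(4, 1)*(-117 + (1/(-5 - 4) + 7)²) = ((4 + 1)/(1 + √10))*(-117 + (1/(-5 - 4) + 7)²) = (5/(1 + √10))*(-117 + (1/(-9) + 7)²) = (5/(1 + √10))*(-117 + (-⅑ + 7)²) = (5/(1 + √10))*(-117 + (62/9)²) = (5/(1 + √10))*(-117 + 3844/81) = (5/(1 + √10))*(-5633/81) = -28165/(81*(1 + √10))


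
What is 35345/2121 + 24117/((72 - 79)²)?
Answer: 7554866/14847 ≈ 508.85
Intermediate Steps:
35345/2121 + 24117/((72 - 79)²) = 35345*(1/2121) + 24117/((-7)²) = 35345/2121 + 24117/49 = 7554866/14847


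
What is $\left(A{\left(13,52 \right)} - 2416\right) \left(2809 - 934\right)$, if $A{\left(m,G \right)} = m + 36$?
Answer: $-4438125$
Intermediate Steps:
$A{\left(m,G \right)} = 36 + m$
$\left(A{\left(13,52 \right)} - 2416\right) \left(2809 - 934\right) = \left(\left(36 + 13\right) - 2416\right) \left(2809 - 934\right) = \left(49 - 2416\right) 1875 = \left(-2367\right) 1875 = -4438125$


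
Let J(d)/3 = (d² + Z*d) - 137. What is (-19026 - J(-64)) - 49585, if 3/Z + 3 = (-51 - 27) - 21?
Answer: -1368392/17 ≈ -80494.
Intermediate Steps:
Z = -1/34 (Z = 3/(-3 + ((-51 - 27) - 21)) = 3/(-3 + (-78 - 21)) = 3/(-3 - 99) = 3/(-102) = 3*(-1/102) = -1/34 ≈ -0.029412)
J(d) = -411 + 3*d² - 3*d/34 (J(d) = 3*((d² - d/34) - 137) = 3*(-137 + d² - d/34) = -411 + 3*d² - 3*d/34)
(-19026 - J(-64)) - 49585 = (-19026 - (-411 + 3*(-64)² - 3/34*(-64))) - 49585 = (-19026 - (-411 + 3*4096 + 96/17)) - 49585 = (-19026 - (-411 + 12288 + 96/17)) - 49585 = (-19026 - 1*202005/17) - 49585 = (-19026 - 202005/17) - 49585 = -525447/17 - 49585 = -1368392/17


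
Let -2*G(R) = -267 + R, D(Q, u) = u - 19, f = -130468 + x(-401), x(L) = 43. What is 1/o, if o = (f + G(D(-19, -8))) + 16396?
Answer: -1/113882 ≈ -8.7810e-6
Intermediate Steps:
f = -130425 (f = -130468 + 43 = -130425)
D(Q, u) = -19 + u
G(R) = 267/2 - R/2 (G(R) = -(-267 + R)/2 = 267/2 - R/2)
o = -113882 (o = (-130425 + (267/2 - (-19 - 8)/2)) + 16396 = (-130425 + (267/2 - ½*(-27))) + 16396 = (-130425 + (267/2 + 27/2)) + 16396 = (-130425 + 147) + 16396 = -130278 + 16396 = -113882)
1/o = 1/(-113882) = -1/113882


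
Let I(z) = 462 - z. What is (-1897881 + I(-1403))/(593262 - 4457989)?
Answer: 1896016/3864727 ≈ 0.49059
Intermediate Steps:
(-1897881 + I(-1403))/(593262 - 4457989) = (-1897881 + (462 - 1*(-1403)))/(593262 - 4457989) = (-1897881 + (462 + 1403))/(-3864727) = (-1897881 + 1865)*(-1/3864727) = -1896016*(-1/3864727) = 1896016/3864727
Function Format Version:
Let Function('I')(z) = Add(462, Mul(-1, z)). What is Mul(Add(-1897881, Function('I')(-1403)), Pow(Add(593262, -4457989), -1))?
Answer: Rational(1896016, 3864727) ≈ 0.49059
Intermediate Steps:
Mul(Add(-1897881, Function('I')(-1403)), Pow(Add(593262, -4457989), -1)) = Mul(Add(-1897881, Add(462, Mul(-1, -1403))), Pow(Add(593262, -4457989), -1)) = Mul(Add(-1897881, Add(462, 1403)), Pow(-3864727, -1)) = Mul(Add(-1897881, 1865), Rational(-1, 3864727)) = Mul(-1896016, Rational(-1, 3864727)) = Rational(1896016, 3864727)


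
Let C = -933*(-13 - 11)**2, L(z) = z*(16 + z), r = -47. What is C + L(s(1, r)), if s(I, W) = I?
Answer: -537391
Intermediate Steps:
C = -537408 (C = -933*(-24)**2 = -933*576 = -537408)
C + L(s(1, r)) = -537408 + 1*(16 + 1) = -537408 + 1*17 = -537408 + 17 = -537391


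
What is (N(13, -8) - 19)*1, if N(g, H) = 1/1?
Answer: -18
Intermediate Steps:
N(g, H) = 1
(N(13, -8) - 19)*1 = (1 - 19)*1 = -18*1 = -18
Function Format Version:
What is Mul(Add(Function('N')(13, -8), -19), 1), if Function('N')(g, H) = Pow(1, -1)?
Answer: -18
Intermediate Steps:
Function('N')(g, H) = 1
Mul(Add(Function('N')(13, -8), -19), 1) = Mul(Add(1, -19), 1) = Mul(-18, 1) = -18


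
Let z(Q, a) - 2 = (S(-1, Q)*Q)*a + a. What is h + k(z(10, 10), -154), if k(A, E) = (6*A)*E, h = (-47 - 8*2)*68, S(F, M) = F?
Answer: 77028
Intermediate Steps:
h = -4284 (h = (-47 - 16)*68 = -63*68 = -4284)
z(Q, a) = 2 + a - Q*a (z(Q, a) = 2 + ((-Q)*a + a) = 2 + (-Q*a + a) = 2 + (a - Q*a) = 2 + a - Q*a)
k(A, E) = 6*A*E
h + k(z(10, 10), -154) = -4284 + 6*(2 + 10 - 1*10*10)*(-154) = -4284 + 6*(2 + 10 - 100)*(-154) = -4284 + 6*(-88)*(-154) = -4284 + 81312 = 77028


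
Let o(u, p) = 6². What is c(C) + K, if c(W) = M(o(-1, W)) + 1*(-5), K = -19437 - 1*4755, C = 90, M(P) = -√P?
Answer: -24203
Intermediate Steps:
o(u, p) = 36
K = -24192 (K = -19437 - 4755 = -24192)
c(W) = -11 (c(W) = -√36 + 1*(-5) = -1*6 - 5 = -6 - 5 = -11)
c(C) + K = -11 - 24192 = -24203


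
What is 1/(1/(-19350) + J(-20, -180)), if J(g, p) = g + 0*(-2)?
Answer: -19350/387001 ≈ -0.050000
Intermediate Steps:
J(g, p) = g (J(g, p) = g + 0 = g)
1/(1/(-19350) + J(-20, -180)) = 1/(1/(-19350) - 20) = 1/(-1/19350 - 20) = 1/(-387001/19350) = -19350/387001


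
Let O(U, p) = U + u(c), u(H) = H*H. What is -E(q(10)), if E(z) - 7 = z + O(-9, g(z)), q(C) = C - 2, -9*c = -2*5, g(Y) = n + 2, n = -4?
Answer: -586/81 ≈ -7.2346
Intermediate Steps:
g(Y) = -2 (g(Y) = -4 + 2 = -2)
c = 10/9 (c = -(-2)*5/9 = -1/9*(-10) = 10/9 ≈ 1.1111)
u(H) = H**2
O(U, p) = 100/81 + U (O(U, p) = U + (10/9)**2 = U + 100/81 = 100/81 + U)
q(C) = -2 + C
E(z) = -62/81 + z (E(z) = 7 + (z + (100/81 - 9)) = 7 + (z - 629/81) = 7 + (-629/81 + z) = -62/81 + z)
-E(q(10)) = -(-62/81 + (-2 + 10)) = -(-62/81 + 8) = -1*586/81 = -586/81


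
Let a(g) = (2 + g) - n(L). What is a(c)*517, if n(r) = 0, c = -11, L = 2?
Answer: -4653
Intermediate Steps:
a(g) = 2 + g (a(g) = (2 + g) - 1*0 = (2 + g) + 0 = 2 + g)
a(c)*517 = (2 - 11)*517 = -9*517 = -4653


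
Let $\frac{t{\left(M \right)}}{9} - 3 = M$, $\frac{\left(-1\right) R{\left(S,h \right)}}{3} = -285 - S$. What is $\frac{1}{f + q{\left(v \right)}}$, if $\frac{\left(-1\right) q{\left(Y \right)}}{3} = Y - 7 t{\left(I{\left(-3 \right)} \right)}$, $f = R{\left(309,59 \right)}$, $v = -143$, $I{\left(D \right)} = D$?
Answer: $\frac{1}{2211} \approx 0.00045228$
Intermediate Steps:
$R{\left(S,h \right)} = 855 + 3 S$ ($R{\left(S,h \right)} = - 3 \left(-285 - S\right) = 855 + 3 S$)
$t{\left(M \right)} = 27 + 9 M$
$f = 1782$ ($f = 855 + 3 \cdot 309 = 855 + 927 = 1782$)
$q{\left(Y \right)} = - 3 Y$ ($q{\left(Y \right)} = - 3 \left(Y - 7 \left(27 + 9 \left(-3\right)\right)\right) = - 3 \left(Y - 7 \left(27 - 27\right)\right) = - 3 \left(Y - 0\right) = - 3 \left(Y + 0\right) = - 3 Y$)
$\frac{1}{f + q{\left(v \right)}} = \frac{1}{1782 - -429} = \frac{1}{1782 + 429} = \frac{1}{2211}$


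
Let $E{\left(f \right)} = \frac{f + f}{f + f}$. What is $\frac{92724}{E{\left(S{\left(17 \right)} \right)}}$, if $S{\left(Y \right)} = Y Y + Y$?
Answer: $92724$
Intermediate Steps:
$S{\left(Y \right)} = Y + Y^{2}$ ($S{\left(Y \right)} = Y^{2} + Y = Y + Y^{2}$)
$E{\left(f \right)} = 1$ ($E{\left(f \right)} = \frac{2 f}{2 f} = 2 f \frac{1}{2 f} = 1$)
$\frac{92724}{E{\left(S{\left(17 \right)} \right)}} = \frac{92724}{1} = 92724 \cdot 1 = 92724$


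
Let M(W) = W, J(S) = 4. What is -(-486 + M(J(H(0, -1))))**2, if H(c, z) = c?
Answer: -232324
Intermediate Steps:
-(-486 + M(J(H(0, -1))))**2 = -(-486 + 4)**2 = -1*(-482)**2 = -1*232324 = -232324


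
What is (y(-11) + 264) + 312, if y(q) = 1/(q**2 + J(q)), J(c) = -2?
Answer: 68545/119 ≈ 576.01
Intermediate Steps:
y(q) = 1/(-2 + q**2) (y(q) = 1/(q**2 - 2) = 1/(-2 + q**2))
(y(-11) + 264) + 312 = (1/(-2 + (-11)**2) + 264) + 312 = (1/(-2 + 121) + 264) + 312 = (1/119 + 264) + 312 = 31417/119 + 312 = 68545/119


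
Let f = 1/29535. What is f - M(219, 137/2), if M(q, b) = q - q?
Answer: 1/29535 ≈ 3.3858e-5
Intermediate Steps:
M(q, b) = 0
f = 1/29535 ≈ 3.3858e-5
f - M(219, 137/2) = 1/29535 - 1*0 = 1/29535 + 0 = 1/29535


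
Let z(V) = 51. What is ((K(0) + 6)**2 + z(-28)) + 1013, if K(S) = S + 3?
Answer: 1145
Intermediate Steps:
K(S) = 3 + S
((K(0) + 6)**2 + z(-28)) + 1013 = (((3 + 0) + 6)**2 + 51) + 1013 = ((3 + 6)**2 + 51) + 1013 = (9**2 + 51) + 1013 = (81 + 51) + 1013 = 132 + 1013 = 1145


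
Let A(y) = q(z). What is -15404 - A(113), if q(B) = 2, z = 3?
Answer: -15406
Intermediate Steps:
A(y) = 2
-15404 - A(113) = -15404 - 1*2 = -15404 - 2 = -15406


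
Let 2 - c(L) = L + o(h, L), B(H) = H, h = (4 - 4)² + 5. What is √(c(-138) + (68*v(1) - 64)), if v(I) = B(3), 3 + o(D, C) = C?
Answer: √421 ≈ 20.518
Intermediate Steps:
h = 5 (h = 0² + 5 = 0 + 5 = 5)
o(D, C) = -3 + C
v(I) = 3
c(L) = 5 - 2*L (c(L) = 2 - (L + (-3 + L)) = 2 - (-3 + 2*L) = 2 + (3 - 2*L) = 5 - 2*L)
√(c(-138) + (68*v(1) - 64)) = √((5 - 2*(-138)) + (68*3 - 64)) = √((5 + 276) + (204 - 64)) = √(281 + 140) = √421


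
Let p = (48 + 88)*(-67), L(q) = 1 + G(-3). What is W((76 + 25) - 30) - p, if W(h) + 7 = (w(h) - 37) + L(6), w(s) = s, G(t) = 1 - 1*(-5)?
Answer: 9146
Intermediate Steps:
G(t) = 6 (G(t) = 1 + 5 = 6)
L(q) = 7 (L(q) = 1 + 6 = 7)
p = -9112 (p = 136*(-67) = -9112)
W(h) = -37 + h (W(h) = -7 + ((h - 37) + 7) = -7 + ((-37 + h) + 7) = -7 + (-30 + h) = -37 + h)
W((76 + 25) - 30) - p = (-37 + ((76 + 25) - 30)) - 1*(-9112) = (-37 + (101 - 30)) + 9112 = (-37 + 71) + 9112 = 34 + 9112 = 9146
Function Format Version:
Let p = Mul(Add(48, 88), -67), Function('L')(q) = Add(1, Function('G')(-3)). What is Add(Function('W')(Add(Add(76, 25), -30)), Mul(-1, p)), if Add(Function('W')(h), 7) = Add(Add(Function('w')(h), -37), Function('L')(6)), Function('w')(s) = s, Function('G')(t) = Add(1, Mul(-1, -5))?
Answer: 9146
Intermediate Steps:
Function('G')(t) = 6 (Function('G')(t) = Add(1, 5) = 6)
Function('L')(q) = 7 (Function('L')(q) = Add(1, 6) = 7)
p = -9112 (p = Mul(136, -67) = -9112)
Function('W')(h) = Add(-37, h) (Function('W')(h) = Add(-7, Add(Add(h, -37), 7)) = Add(-7, Add(Add(-37, h), 7)) = Add(-7, Add(-30, h)) = Add(-37, h))
Add(Function('W')(Add(Add(76, 25), -30)), Mul(-1, p)) = Add(Add(-37, Add(Add(76, 25), -30)), Mul(-1, -9112)) = Add(Add(-37, Add(101, -30)), 9112) = Add(Add(-37, 71), 9112) = Add(34, 9112) = 9146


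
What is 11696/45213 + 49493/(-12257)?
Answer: -299195591/79167963 ≈ -3.7793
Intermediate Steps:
11696/45213 + 49493/(-12257) = 11696*(1/45213) + 49493*(-1/12257) = 11696/45213 - 49493/12257 = -299195591/79167963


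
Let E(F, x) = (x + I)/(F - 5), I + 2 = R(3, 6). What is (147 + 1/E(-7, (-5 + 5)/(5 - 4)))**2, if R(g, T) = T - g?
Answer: 18225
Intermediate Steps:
I = 1 (I = -2 + (6 - 1*3) = -2 + (6 - 3) = -2 + 3 = 1)
E(F, x) = (1 + x)/(-5 + F) (E(F, x) = (x + 1)/(F - 5) = (1 + x)/(-5 + F))
(147 + 1/E(-7, (-5 + 5)/(5 - 4)))**2 = (147 + 1/((1 + (-5 + 5)/(5 - 4))/(-5 - 7)))**2 = (147 + 1/((1 + 0/1)/(-12)))**2 = (147 + 1/(-(1 + 0*1)/12))**2 = (147 + 1/(-(1 + 0)/12))**2 = (147 + 1/(-1/12*1))**2 = (147 + 1/(-1/12))**2 = (147 - 12)**2 = 135**2 = 18225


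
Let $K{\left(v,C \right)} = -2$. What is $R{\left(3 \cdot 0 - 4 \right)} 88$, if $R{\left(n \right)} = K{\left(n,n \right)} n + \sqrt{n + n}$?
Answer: $704 + 176 i \sqrt{2} \approx 704.0 + 248.9 i$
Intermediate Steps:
$R{\left(n \right)} = - 2 n + \sqrt{2} \sqrt{n}$ ($R{\left(n \right)} = - 2 n + \sqrt{n + n} = - 2 n + \sqrt{2 n} = - 2 n + \sqrt{2} \sqrt{n}$)
$R{\left(3 \cdot 0 - 4 \right)} 88 = \left(- 2 \left(3 \cdot 0 - 4\right) + \sqrt{2} \sqrt{3 \cdot 0 - 4}\right) 88 = \left(- 2 \left(0 - 4\right) + \sqrt{2} \sqrt{0 - 4}\right) 88 = \left(\left(-2\right) \left(-4\right) + \sqrt{2} \sqrt{-4}\right) 88 = \left(8 + \sqrt{2} \cdot 2 i\right) 88 = \left(8 + 2 i \sqrt{2}\right) 88 = 704 + 176 i \sqrt{2}$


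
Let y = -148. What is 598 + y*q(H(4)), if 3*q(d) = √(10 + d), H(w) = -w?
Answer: 598 - 148*√6/3 ≈ 477.16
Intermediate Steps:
q(d) = √(10 + d)/3
598 + y*q(H(4)) = 598 - 148*√(10 - 1*4)/3 = 598 - 148*√(10 - 4)/3 = 598 - 148*√6/3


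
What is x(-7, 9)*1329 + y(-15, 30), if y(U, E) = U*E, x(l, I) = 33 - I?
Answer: 31446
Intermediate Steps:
y(U, E) = E*U
x(-7, 9)*1329 + y(-15, 30) = (33 - 1*9)*1329 + 30*(-15) = (33 - 9)*1329 - 450 = 24*1329 - 450 = 31896 - 450 = 31446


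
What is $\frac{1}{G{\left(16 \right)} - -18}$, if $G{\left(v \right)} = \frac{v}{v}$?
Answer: $\frac{1}{19} \approx 0.052632$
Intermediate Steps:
$G{\left(v \right)} = 1$
$\frac{1}{G{\left(16 \right)} - -18} = \frac{1}{1 - -18} = \frac{1}{1 + \left(27 - 9\right)} = \frac{1}{1 + 18} = \frac{1}{19}$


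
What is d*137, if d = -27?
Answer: -3699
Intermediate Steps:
d*137 = -27*137 = -3699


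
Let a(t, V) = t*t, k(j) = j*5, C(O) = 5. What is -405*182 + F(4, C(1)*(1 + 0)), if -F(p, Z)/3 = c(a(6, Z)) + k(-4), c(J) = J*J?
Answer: -77538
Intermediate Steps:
k(j) = 5*j
a(t, V) = t²
c(J) = J²
F(p, Z) = -3828 (F(p, Z) = -3*((6²)² + 5*(-4)) = -3*(36² - 20) = -3*(1296 - 20) = -3*1276 = -3828)
-405*182 + F(4, C(1)*(1 + 0)) = -405*182 - 3828 = -73710 - 3828 = -77538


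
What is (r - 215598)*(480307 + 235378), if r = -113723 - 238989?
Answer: -406730942350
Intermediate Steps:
r = -352712
(r - 215598)*(480307 + 235378) = (-352712 - 215598)*(480307 + 235378) = -568310*715685 = -406730942350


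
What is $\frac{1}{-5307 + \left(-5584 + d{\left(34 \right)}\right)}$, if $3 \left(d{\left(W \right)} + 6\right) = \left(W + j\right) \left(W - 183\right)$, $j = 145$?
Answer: $- \frac{3}{59362} \approx -5.0537 \cdot 10^{-5}$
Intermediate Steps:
$d{\left(W \right)} = -6 + \frac{\left(-183 + W\right) \left(145 + W\right)}{3}$ ($d{\left(W \right)} = -6 + \frac{\left(W + 145\right) \left(W - 183\right)}{3} = -6 + \frac{\left(145 + W\right) \left(-183 + W\right)}{3} = -6 + \frac{\left(-183 + W\right) \left(145 + W\right)}{3}$)
$\frac{1}{-5307 + \left(-5584 + d{\left(34 \right)}\right)} = \frac{1}{-5307 - \frac{43441}{3}} = \frac{1}{- \frac{59362}{3}} = - \frac{3}{59362}$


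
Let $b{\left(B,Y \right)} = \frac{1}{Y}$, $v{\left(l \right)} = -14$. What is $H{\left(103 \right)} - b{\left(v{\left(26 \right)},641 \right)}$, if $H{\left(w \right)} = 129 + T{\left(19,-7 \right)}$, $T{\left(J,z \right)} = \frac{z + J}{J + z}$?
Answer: $\frac{83329}{641} \approx 130.0$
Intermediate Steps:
$T{\left(J,z \right)} = 1$ ($T{\left(J,z \right)} = \frac{J + z}{J + z} = 1$)
$H{\left(w \right)} = 130$ ($H{\left(w \right)} = 129 + 1 = 130$)
$H{\left(103 \right)} - b{\left(v{\left(26 \right)},641 \right)} = 130 - \frac{1}{641} = \frac{83329}{641}$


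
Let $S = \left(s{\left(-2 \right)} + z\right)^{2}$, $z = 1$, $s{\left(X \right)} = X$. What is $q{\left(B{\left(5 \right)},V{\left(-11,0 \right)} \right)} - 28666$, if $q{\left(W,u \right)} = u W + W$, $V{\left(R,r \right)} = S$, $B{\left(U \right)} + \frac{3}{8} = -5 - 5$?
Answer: $- \frac{114747}{4} \approx -28687.0$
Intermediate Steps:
$B{\left(U \right)} = - \frac{83}{8}$ ($B{\left(U \right)} = - \frac{3}{8} - 10 = - \frac{83}{8}$)
$S = 1$ ($S = \left(-2 + 1\right)^{2} = \left(-1\right)^{2} = 1$)
$V{\left(R,r \right)} = 1$
$q{\left(W,u \right)} = W + W u$ ($q{\left(W,u \right)} = W u + W = W + W u$)
$q{\left(B{\left(5 \right)},V{\left(-11,0 \right)} \right)} - 28666 = - \frac{83 \left(1 + 1\right)}{8} - 28666 = \left(- \frac{83}{8}\right) 2 - 28666 = - \frac{83}{4} - 28666 = - \frac{114747}{4}$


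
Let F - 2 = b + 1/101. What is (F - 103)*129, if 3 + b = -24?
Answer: -1667583/101 ≈ -16511.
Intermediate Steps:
b = -27 (b = -3 - 24 = -27)
F = -2524/101 (F = 2 + (-27 + 1/101) = 2 - 2726/101 = -2524/101 ≈ -24.990)
(F - 103)*129 = (-2524/101 - 103)*129 = -12927/101*129 = -1667583/101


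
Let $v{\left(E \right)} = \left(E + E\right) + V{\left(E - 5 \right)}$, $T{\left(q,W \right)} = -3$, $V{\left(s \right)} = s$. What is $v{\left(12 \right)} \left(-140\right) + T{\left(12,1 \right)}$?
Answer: $-4343$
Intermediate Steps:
$v{\left(E \right)} = -5 + 3 E$ ($v{\left(E \right)} = \left(E + E\right) + \left(E - 5\right) = 2 E + \left(E - 5\right) = 2 E + \left(-5 + E\right) = -5 + 3 E$)
$v{\left(12 \right)} \left(-140\right) + T{\left(12,1 \right)} = \left(-5 + 3 \cdot 12\right) \left(-140\right) - 3 = \left(-5 + 36\right) \left(-140\right) - 3 = 31 \left(-140\right) - 3 = -4340 - 3 = -4343$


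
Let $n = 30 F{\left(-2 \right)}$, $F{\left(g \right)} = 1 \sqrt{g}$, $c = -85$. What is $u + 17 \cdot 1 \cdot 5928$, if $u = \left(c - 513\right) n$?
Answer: $100776 - 17940 i \sqrt{2} \approx 1.0078 \cdot 10^{5} - 25371.0 i$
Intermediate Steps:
$F{\left(g \right)} = \sqrt{g}$
$n = 30 i \sqrt{2}$ ($n = 30 \sqrt{-2} = 30 i \sqrt{2} \approx 42.426 i$)
$u = - 17940 i \sqrt{2}$ ($u = \left(-85 - 513\right) 30 i \sqrt{2} = - 598 \cdot 30 i \sqrt{2} = - 17940 i \sqrt{2} \approx - 25371.0 i$)
$u + 17 \cdot 1 \cdot 5928 = - 17940 i \sqrt{2} + 17 \cdot 1 \cdot 5928 = - 17940 i \sqrt{2} + 17 \cdot 5928 = - 17940 i \sqrt{2} + 100776 = 100776 - 17940 i \sqrt{2}$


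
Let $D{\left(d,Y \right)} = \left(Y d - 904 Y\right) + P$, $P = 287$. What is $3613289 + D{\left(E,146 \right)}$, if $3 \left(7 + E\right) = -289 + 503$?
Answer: $\frac{10472954}{3} \approx 3.491 \cdot 10^{6}$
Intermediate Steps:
$E = \frac{193}{3}$ ($E = -7 + \frac{-289 + 503}{3} = -7 + \frac{1}{3} \cdot 214 = -7 + \frac{214}{3} = \frac{193}{3} \approx 64.333$)
$D{\left(d,Y \right)} = 287 - 904 Y + Y d$ ($D{\left(d,Y \right)} = \left(Y d - 904 Y\right) + 287 = \left(- 904 Y + Y d\right) + 287 = 287 - 904 Y + Y d$)
$3613289 + D{\left(E,146 \right)} = 3613289 + \left(287 - 131984 + 146 \cdot \frac{193}{3}\right) = 3613289 + \left(287 - 131984 + \frac{28178}{3}\right) = 3613289 - \frac{366913}{3} = \frac{10472954}{3}$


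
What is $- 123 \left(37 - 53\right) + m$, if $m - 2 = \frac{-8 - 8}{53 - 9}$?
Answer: $\frac{21666}{11} \approx 1969.6$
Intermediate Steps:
$m = \frac{18}{11}$ ($m = 2 + \frac{-8 - 8}{53 - 9} = 2 - \frac{16}{44} = 2 - \frac{4}{11} = \frac{18}{11} \approx 1.6364$)
$- 123 \left(37 - 53\right) + m = - 123 \left(37 - 53\right) + \frac{18}{11} = \left(-123\right) \left(-16\right) + \frac{18}{11} = 1968 + \frac{18}{11} = \frac{21666}{11}$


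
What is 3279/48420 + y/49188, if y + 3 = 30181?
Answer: 45069617/66157860 ≈ 0.68124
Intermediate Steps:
y = 30178 (y = -3 + 30181 = 30178)
3279/48420 + y/49188 = 3279/48420 + 30178/49188 = 3279*(1/48420) + 30178*(1/49188) = 1093/16140 + 15089/24594 = 45069617/66157860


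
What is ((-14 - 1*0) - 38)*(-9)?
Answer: 468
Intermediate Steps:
((-14 - 1*0) - 38)*(-9) = ((-14 + 0) - 38)*(-9) = (-14 - 38)*(-9) = -52*(-9) = 468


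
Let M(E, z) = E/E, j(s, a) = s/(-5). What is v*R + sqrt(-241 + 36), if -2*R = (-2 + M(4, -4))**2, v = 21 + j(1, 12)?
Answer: -52/5 + I*sqrt(205) ≈ -10.4 + 14.318*I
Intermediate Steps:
j(s, a) = -s/5 (j(s, a) = s*(-1/5) = -s/5)
M(E, z) = 1
v = 104/5 (v = 21 - 1/5*1 = 21 - 1/5 = 104/5 ≈ 20.800)
R = -1/2 (R = -(-2 + 1)**2/2 = -1/2*(-1)**2 = -1/2*1 = -1/2 ≈ -0.50000)
v*R + sqrt(-241 + 36) = (104/5)*(-1/2) + sqrt(-241 + 36) = -52/5 + sqrt(-205) = -52/5 + I*sqrt(205)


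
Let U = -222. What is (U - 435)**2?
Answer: 431649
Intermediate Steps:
(U - 435)**2 = (-222 - 435)**2 = (-657)**2 = 431649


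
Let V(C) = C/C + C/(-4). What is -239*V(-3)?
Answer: -1673/4 ≈ -418.25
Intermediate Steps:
V(C) = 1 - C/4 (V(C) = 1 + C*(-1/4) = 1 - C/4)
-239*V(-3) = -239*(1 - 1/4*(-3)) = -239*(1 + 3/4) = -239*7/4 = -1673/4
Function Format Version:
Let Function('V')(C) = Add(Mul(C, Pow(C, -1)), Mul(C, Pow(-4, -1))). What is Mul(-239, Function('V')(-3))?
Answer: Rational(-1673, 4) ≈ -418.25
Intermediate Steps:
Function('V')(C) = Add(1, Mul(Rational(-1, 4), C)) (Function('V')(C) = Add(1, Mul(C, Rational(-1, 4))) = Add(1, Mul(Rational(-1, 4), C)))
Mul(-239, Function('V')(-3)) = Mul(-239, Add(1, Mul(Rational(-1, 4), -3))) = Mul(-239, Add(1, Rational(3, 4))) = Mul(-239, Rational(7, 4)) = Rational(-1673, 4)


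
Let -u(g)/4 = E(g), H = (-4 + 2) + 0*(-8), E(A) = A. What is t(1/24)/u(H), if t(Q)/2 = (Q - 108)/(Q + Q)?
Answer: -2591/8 ≈ -323.88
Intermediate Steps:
H = -2 (H = -2 + 0 = -2)
u(g) = -4*g
t(Q) = (-108 + Q)/Q (t(Q) = 2*((Q - 108)/(Q + Q)) = 2*((-108 + Q)/((2*Q))) = 2*((-108 + Q)*(1/(2*Q))) = 2*((-108 + Q)/(2*Q)) = (-108 + Q)/Q)
t(1/24)/u(H) = ((-108 + 1/24)/(1/24))/((-4*(-2))) = ((-108 + 1/24)/(1/24))/8 = (24*(-2591/24))*(⅛) = -2591*⅛ = -2591/8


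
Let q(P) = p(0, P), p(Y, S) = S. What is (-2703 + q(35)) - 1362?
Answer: -4030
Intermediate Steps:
q(P) = P
(-2703 + q(35)) - 1362 = (-2703 + 35) - 1362 = -2668 - 1362 = -4030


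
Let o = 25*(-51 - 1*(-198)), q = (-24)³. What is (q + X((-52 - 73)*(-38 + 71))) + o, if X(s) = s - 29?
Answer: -14303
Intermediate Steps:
q = -13824
X(s) = -29 + s
o = 3675 (o = 25*(-51 + 198) = 25*147 = 3675)
(q + X((-52 - 73)*(-38 + 71))) + o = (-13824 + (-29 + (-52 - 73)*(-38 + 71))) + 3675 = (-13824 + (-29 - 125*33)) + 3675 = (-13824 + (-29 - 4125)) + 3675 = (-13824 - 4154) + 3675 = -17978 + 3675 = -14303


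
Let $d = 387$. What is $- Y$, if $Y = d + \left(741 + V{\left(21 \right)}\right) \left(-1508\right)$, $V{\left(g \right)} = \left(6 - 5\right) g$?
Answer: $1148709$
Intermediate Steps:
$V{\left(g \right)} = g$ ($V{\left(g \right)} = 1 g = g$)
$Y = -1148709$ ($Y = 387 + \left(741 + 21\right) \left(-1508\right) = 387 + 762 \left(-1508\right) = 387 - 1149096 = -1148709$)
$- Y = \left(-1\right) \left(-1148709\right) = 1148709$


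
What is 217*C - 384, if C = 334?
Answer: 72094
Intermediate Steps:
217*C - 384 = 217*334 - 384 = 72478 - 384 = 72094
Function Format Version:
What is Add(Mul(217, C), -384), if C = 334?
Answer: 72094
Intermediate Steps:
Add(Mul(217, C), -384) = Add(Mul(217, 334), -384) = Add(72478, -384) = 72094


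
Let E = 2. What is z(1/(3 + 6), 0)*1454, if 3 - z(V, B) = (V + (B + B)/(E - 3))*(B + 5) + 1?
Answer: 18902/9 ≈ 2100.2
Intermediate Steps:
z(V, B) = 2 - (5 + B)*(V - 2*B) (z(V, B) = 3 - ((V + (B + B)/(2 - 3))*(B + 5) + 1) = 3 - ((V + (2*B)/(-1))*(5 + B) + 1) = 3 - ((V + (2*B)*(-1))*(5 + B) + 1) = 3 - ((V - 2*B)*(5 + B) + 1) = 3 - ((5 + B)*(V - 2*B) + 1) = 3 - (1 + (5 + B)*(V - 2*B)) = 3 + (-1 - (5 + B)*(V - 2*B)) = 2 - (5 + B)*(V - 2*B))
z(1/(3 + 6), 0)*1454 = (2 - 5/(3 + 6) + 2*0² + 10*0 - 1*0/(3 + 6))*1454 = (2 - 5/9 + 2*0 + 0 - 1*0/9)*1454 = (2 - 5*⅑ + 0 + 0 - 1*0*⅑)*1454 = (2 - 5/9 + 0 + 0 + 0)*1454 = (13/9)*1454 = 18902/9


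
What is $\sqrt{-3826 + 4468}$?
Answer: $\sqrt{642} \approx 25.338$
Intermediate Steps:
$\sqrt{-3826 + 4468} = \sqrt{642}$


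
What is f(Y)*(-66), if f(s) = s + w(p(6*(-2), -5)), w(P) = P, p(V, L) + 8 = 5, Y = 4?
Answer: -66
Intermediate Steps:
p(V, L) = -3 (p(V, L) = -8 + 5 = -3)
f(s) = -3 + s (f(s) = s - 3 = -3 + s)
f(Y)*(-66) = (-3 + 4)*(-66) = 1*(-66) = -66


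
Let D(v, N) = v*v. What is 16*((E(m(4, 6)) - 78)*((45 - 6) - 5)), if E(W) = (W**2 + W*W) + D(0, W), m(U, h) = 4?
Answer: -25024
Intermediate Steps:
D(v, N) = v**2
E(W) = 2*W**2 (E(W) = (W**2 + W*W) + 0**2 = (W**2 + W**2) + 0 = 2*W**2 + 0 = 2*W**2)
16*((E(m(4, 6)) - 78)*((45 - 6) - 5)) = 16*((2*4**2 - 78)*((45 - 6) - 5)) = 16*((2*16 - 78)*(39 - 5)) = 16*((32 - 78)*34) = 16*(-46*34) = 16*(-1564) = -25024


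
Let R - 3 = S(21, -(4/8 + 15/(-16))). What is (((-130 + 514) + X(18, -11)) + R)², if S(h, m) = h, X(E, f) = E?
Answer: 181476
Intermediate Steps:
R = 24 (R = 3 + 21 = 24)
(((-130 + 514) + X(18, -11)) + R)² = (((-130 + 514) + 18) + 24)² = ((384 + 18) + 24)² = (402 + 24)² = 426² = 181476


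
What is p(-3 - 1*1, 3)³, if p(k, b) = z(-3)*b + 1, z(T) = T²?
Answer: 21952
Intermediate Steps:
p(k, b) = 1 + 9*b (p(k, b) = (-3)²*b + 1 = 9*b + 1 = 1 + 9*b)
p(-3 - 1*1, 3)³ = (1 + 9*3)³ = (1 + 27)³ = 28³ = 21952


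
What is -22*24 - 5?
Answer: -533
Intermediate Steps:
-22*24 - 5 = -528 - 5 = -533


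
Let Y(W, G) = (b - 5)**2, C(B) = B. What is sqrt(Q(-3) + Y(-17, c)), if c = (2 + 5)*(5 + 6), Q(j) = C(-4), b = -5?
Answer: 4*sqrt(6) ≈ 9.7980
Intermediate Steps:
Q(j) = -4
c = 77 (c = 7*11 = 77)
Y(W, G) = 100 (Y(W, G) = (-5 - 5)**2 = (-10)**2 = 100)
sqrt(Q(-3) + Y(-17, c)) = sqrt(-4 + 100) = sqrt(96) = 4*sqrt(6)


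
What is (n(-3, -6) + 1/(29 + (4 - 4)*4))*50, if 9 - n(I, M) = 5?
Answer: 5850/29 ≈ 201.72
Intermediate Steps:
n(I, M) = 4 (n(I, M) = 9 - 1*5 = 9 - 5 = 4)
(n(-3, -6) + 1/(29 + (4 - 4)*4))*50 = (4 + 1/(29 + (4 - 4)*4))*50 = (4 + 1/(29 + 0*4))*50 = (4 + 1/(29 + 0))*50 = (4 + 1/29)*50 = (117/29)*50 = 5850/29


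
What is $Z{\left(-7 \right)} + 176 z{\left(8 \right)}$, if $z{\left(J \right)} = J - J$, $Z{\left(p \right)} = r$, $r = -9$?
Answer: $-9$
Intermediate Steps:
$Z{\left(p \right)} = -9$
$z{\left(J \right)} = 0$
$Z{\left(-7 \right)} + 176 z{\left(8 \right)} = -9 + 176 \cdot 0 = -9 + 0 = -9$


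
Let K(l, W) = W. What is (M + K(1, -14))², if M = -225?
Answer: 57121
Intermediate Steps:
(M + K(1, -14))² = (-225 - 14)² = (-239)² = 57121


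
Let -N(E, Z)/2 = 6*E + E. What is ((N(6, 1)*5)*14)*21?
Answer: -123480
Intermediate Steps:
N(E, Z) = -14*E (N(E, Z) = -2*(6*E + E) = -14*E)
((N(6, 1)*5)*14)*21 = ((-14*6*5)*14)*21 = (-84*5*14)*21 = -420*14*21 = -5880*21 = -123480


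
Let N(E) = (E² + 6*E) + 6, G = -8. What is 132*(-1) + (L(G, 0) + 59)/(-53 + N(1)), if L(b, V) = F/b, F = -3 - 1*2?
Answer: -42717/320 ≈ -133.49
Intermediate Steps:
F = -5 (F = -3 - 2 = -5)
N(E) = 6 + E² + 6*E
L(b, V) = -5/b
132*(-1) + (L(G, 0) + 59)/(-53 + N(1)) = 132*(-1) + (-5/(-8) + 59)/(-53 + (6 + 1² + 6*1)) = -132 + (-5*(-⅛) + 59)/(-53 + (6 + 1 + 6)) = -132 + (5/8 + 59)/(-53 + 13) = -132 + (477/8)/(-40) = -132 + (477/8)*(-1/40) = -132 - 477/320 = -42717/320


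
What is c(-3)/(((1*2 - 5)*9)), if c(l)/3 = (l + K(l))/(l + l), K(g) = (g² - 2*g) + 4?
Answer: 8/27 ≈ 0.29630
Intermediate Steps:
K(g) = 4 + g² - 2*g
c(l) = 3*(4 + l² - l)/(2*l) (c(l) = 3*((l + (4 + l² - 2*l))/(l + l)) = 3*((4 + l² - l)/((2*l))) = 3*((4 + l² - l)*(1/(2*l))) = 3*((4 + l² - l)/(2*l)) = 3*(4 + l² - l)/(2*l))
c(-3)/(((1*2 - 5)*9)) = (-3/2 + 6/(-3) + (3/2)*(-3))/(((1*2 - 5)*9)) = (-3/2 + 6*(-⅓) - 9/2)/(((2 - 5)*9)) = (-3/2 - 2 - 9/2)/((-3*9)) = -8/(-27) = -8*(-1/27) = 8/27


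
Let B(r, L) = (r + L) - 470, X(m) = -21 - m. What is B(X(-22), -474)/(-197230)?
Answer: 943/197230 ≈ 0.0047812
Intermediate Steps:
B(r, L) = -470 + L + r (B(r, L) = (L + r) - 470 = -470 + L + r)
B(X(-22), -474)/(-197230) = (-470 - 474 + (-21 - 1*(-22)))/(-197230) = (-470 - 474 + (-21 + 22))*(-1/197230) = (-470 - 474 + 1)*(-1/197230) = -943*(-1/197230) = 943/197230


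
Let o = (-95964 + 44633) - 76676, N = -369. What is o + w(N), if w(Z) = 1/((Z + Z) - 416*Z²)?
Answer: -7250791897999/56643714 ≈ -1.2801e+5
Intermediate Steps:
o = -128007 (o = -51331 - 76676 = -128007)
w(Z) = 1/(-416*Z² + 2*Z) (w(Z) = 1/(2*Z - 416*Z²) = 1/(-416*Z² + 2*Z))
o + w(N) = -128007 - ½/(-369*(-1 + 208*(-369))) = -128007 - ½*(-1/369)/(-1 - 76752) = -128007 - ½*(-1/369)/(-76753) = -128007 - ½*(-1/369)*(-1/76753) = -128007 - 1/56643714 = -7250791897999/56643714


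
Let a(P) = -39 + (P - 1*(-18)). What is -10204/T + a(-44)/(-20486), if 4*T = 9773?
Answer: -835521331/200209678 ≈ -4.1732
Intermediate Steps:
T = 9773/4 (T = (1/4)*9773 = 9773/4 ≈ 2443.3)
a(P) = -21 + P (a(P) = -39 + (P + 18) = -39 + (18 + P) = -21 + P)
-10204/T + a(-44)/(-20486) = -10204/9773/4 + (-21 - 44)/(-20486) = -10204*4/9773 - 65*(-1/20486) = -40816/9773 + 65/20486 = -835521331/200209678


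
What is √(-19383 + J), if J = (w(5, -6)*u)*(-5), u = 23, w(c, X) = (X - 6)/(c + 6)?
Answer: 3*I*√258907/11 ≈ 138.77*I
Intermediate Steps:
w(c, X) = (-6 + X)/(6 + c)
J = 1380/11 (J = (((-6 - 6)/(6 + 5))*23)*(-5) = ((-12/11)*23)*(-5) = (((1/11)*(-12))*23)*(-5) = -12/11*23*(-5) = -276/11*(-5) = 1380/11 ≈ 125.45)
√(-19383 + J) = √(-19383 + 1380/11) = √(-211833/11) = 3*I*√258907/11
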